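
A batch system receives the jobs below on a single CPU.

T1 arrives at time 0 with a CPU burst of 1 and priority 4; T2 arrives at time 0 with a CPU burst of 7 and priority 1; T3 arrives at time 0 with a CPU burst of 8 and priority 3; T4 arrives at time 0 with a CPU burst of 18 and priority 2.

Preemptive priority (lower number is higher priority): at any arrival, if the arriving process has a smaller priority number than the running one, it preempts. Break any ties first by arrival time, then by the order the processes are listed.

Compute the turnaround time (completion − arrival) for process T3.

33

Gantt: | T2 0-7 | T4 7-25 | T3 25-33 | T1 33-34 |
Completion: T1=34  T2=7  T3=33  T4=25
Turnaround (C−A): T1=34  T2=7  T3=33  T4=25
Turnaround(T3) = completion − arrival = 33 − 0 = 33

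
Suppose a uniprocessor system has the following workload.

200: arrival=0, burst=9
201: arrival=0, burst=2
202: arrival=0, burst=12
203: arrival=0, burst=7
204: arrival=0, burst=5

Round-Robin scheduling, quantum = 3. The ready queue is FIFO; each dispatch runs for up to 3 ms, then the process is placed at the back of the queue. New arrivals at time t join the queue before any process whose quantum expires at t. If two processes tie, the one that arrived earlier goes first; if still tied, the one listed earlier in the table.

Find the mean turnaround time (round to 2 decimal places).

Schedule: | 200 0-3 | 201 3-5 | 202 5-8 | 203 8-11 | 204 11-14 | 200 14-17 | 202 17-20 | 203 20-23 | 204 23-25 | 200 25-28 | 202 28-31 | 203 31-32 | 202 32-35 |
Completion: 200=28  201=5  202=35  203=32  204=25
Turnaround times: 200=28, 201=5, 202=35, 203=32, 204=25
Average turnaround = (28+5+35+32+25) / 5 = 125/5 = 25.00

25.00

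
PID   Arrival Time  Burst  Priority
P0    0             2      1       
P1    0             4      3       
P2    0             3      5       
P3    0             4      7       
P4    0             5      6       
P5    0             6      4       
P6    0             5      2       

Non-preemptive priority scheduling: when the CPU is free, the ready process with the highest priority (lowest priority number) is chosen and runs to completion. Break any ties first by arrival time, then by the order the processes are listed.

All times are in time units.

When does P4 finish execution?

Timeline: | P0 0-2 | P6 2-7 | P1 7-11 | P5 11-17 | P2 17-20 | P4 20-25 | P3 25-29 |
Completion: P0=2  P1=11  P2=20  P3=29  P4=25  P5=17  P6=7

25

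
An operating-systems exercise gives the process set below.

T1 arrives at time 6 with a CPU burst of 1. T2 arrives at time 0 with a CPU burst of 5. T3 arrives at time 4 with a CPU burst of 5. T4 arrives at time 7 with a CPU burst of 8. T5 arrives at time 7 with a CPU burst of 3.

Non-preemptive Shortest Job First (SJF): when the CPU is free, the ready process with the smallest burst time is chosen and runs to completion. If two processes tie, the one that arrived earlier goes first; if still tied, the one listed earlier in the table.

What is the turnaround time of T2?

Gantt: | T2 0-5 | T3 5-10 | T1 10-11 | T5 11-14 | T4 14-22 |
Completion: T1=11  T2=5  T3=10  T4=22  T5=14
Turnaround(T2) = completion − arrival = 5 − 0 = 5

5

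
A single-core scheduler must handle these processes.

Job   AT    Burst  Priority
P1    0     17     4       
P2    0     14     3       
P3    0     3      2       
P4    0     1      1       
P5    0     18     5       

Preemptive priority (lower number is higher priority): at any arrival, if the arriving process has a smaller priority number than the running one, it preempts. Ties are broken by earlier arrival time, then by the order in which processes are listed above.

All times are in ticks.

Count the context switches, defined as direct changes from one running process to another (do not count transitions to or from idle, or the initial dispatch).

4

Gantt: | P4 0-1 | P3 1-4 | P2 4-18 | P1 18-35 | P5 35-53 |
Completion: P1=35  P2=18  P3=4  P4=1  P5=53
Turnaround (C−A): P1=35  P2=18  P3=4  P4=1  P5=53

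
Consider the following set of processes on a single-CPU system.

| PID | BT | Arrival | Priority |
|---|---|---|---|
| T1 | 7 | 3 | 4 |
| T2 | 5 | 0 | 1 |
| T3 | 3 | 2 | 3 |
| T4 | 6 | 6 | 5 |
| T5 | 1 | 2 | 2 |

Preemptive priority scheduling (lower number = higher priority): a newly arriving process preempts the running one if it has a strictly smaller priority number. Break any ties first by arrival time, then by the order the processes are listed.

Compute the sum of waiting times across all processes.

Gantt: | T2 0-5 | T5 5-6 | T3 6-9 | T1 9-16 | T4 16-22 |
Completion: T1=16  T2=5  T3=9  T4=22  T5=6
Turnaround (C−A): T1=13  T2=5  T3=7  T4=16  T5=4
Waiting = turnaround − burst: T1=6, T2=0, T3=4, T4=10, T5=3
Total waiting = 6 + 0 + 4 + 10 + 3 = 23

23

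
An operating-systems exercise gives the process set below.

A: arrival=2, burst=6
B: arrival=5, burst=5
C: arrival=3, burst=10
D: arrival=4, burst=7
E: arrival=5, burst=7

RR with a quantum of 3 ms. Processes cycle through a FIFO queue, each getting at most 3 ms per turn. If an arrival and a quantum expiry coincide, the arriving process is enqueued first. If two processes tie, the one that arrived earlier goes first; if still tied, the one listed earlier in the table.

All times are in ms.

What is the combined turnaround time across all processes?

Schedule: | idle 0-2 | A 2-5 | C 5-8 | D 8-11 | B 11-14 | E 14-17 | A 17-20 | C 20-23 | D 23-26 | B 26-28 | E 28-31 | C 31-34 | D 34-35 | E 35-36 | C 36-37 |
Completion: A=20  B=28  C=37  D=35  E=36
Turnaround (C−A): A=18  B=23  C=34  D=31  E=31
Turnaround = completion − arrival: A=18, B=23, C=34, D=31, E=31
Total turnaround = 18 + 23 + 34 + 31 + 31 = 137

137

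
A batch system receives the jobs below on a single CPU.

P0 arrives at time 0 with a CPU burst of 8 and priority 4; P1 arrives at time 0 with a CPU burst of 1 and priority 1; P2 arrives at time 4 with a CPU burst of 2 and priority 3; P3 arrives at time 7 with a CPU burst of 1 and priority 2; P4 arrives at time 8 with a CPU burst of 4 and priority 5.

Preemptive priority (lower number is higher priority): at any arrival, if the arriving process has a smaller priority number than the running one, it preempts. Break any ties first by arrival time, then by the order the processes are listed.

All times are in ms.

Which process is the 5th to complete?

P4

Schedule: | P1 0-1 | P0 1-4 | P2 4-6 | P0 6-7 | P3 7-8 | P0 8-12 | P4 12-16 |
Completion: P0=12  P1=1  P2=6  P3=8  P4=16
Turnaround (C−A): P0=12  P1=1  P2=2  P3=1  P4=8
Finish order: P1 → P2 → P3 → P0 → P4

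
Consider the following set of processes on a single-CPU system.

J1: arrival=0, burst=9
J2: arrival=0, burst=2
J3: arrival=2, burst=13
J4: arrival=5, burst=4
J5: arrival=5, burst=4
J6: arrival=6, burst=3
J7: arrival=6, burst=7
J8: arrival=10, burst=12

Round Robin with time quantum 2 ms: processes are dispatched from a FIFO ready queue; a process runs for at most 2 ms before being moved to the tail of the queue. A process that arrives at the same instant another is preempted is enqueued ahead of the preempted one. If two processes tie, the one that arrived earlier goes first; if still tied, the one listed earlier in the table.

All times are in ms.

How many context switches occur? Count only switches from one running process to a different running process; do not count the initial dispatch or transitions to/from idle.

28

Timeline: | J1 0-2 | J2 2-4 | J3 4-6 | J1 6-8 | J4 8-10 | J5 10-12 | J6 12-14 | J7 14-16 | J3 16-18 | J1 18-20 | J8 20-22 | J4 22-24 | J5 24-26 | J6 26-27 | J7 27-29 | J3 29-31 | J1 31-33 | J8 33-35 | J7 35-37 | J3 37-39 | J1 39-40 | J8 40-42 | J7 42-43 | J3 43-45 | J8 45-47 | J3 47-49 | J8 49-51 | J3 51-52 | J8 52-54 |
Completion: J1=40  J2=4  J3=52  J4=24  J5=26  J6=27  J7=43  J8=54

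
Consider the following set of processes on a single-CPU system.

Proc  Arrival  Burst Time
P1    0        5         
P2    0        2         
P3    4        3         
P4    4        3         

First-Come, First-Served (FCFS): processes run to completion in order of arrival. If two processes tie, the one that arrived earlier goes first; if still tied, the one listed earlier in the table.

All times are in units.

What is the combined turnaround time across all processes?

27

Schedule: | P1 0-5 | P2 5-7 | P3 7-10 | P4 10-13 |
Completion: P1=5  P2=7  P3=10  P4=13
Turnaround (C−A): P1=5  P2=7  P3=6  P4=9
Turnaround = completion − arrival: P1=5, P2=7, P3=6, P4=9
Total turnaround = 5 + 7 + 6 + 9 = 27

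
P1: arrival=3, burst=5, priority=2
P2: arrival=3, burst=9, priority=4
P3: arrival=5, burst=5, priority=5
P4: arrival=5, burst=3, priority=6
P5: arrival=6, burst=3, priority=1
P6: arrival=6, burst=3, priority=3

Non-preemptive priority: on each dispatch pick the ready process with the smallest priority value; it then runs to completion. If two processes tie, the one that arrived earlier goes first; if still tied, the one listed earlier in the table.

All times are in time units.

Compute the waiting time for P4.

Timeline: | idle 0-3 | P1 3-8 | P5 8-11 | P6 11-14 | P2 14-23 | P3 23-28 | P4 28-31 |
Completion: P1=8  P2=23  P3=28  P4=31  P5=11  P6=14
Turnaround (C−A): P1=5  P2=20  P3=23  P4=26  P5=5  P6=8
Waiting(P4) = turnaround − burst = 26 − 3 = 23

23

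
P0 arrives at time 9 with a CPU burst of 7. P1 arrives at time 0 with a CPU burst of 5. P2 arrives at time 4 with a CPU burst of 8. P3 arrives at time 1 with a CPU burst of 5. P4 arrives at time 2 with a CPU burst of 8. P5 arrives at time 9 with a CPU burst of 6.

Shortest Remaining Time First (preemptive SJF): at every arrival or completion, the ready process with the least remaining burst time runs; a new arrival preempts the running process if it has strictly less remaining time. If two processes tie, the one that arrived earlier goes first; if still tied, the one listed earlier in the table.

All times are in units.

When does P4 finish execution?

Timeline: | P1 0-5 | P3 5-10 | P5 10-16 | P0 16-23 | P4 23-31 | P2 31-39 |
Completion: P0=23  P1=5  P2=39  P3=10  P4=31  P5=16
Turnaround (C−A): P0=14  P1=5  P2=35  P3=9  P4=29  P5=7

31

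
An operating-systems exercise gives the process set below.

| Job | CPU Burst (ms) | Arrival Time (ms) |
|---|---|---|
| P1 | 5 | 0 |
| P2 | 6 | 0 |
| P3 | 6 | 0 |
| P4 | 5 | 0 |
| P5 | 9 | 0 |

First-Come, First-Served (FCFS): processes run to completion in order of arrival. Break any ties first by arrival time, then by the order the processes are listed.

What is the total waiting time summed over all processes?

55

Timeline: | P1 0-5 | P2 5-11 | P3 11-17 | P4 17-22 | P5 22-31 |
Completion: P1=5  P2=11  P3=17  P4=22  P5=31
Waiting = turnaround − burst: P1=0, P2=5, P3=11, P4=17, P5=22
Total waiting = 0 + 5 + 11 + 17 + 22 = 55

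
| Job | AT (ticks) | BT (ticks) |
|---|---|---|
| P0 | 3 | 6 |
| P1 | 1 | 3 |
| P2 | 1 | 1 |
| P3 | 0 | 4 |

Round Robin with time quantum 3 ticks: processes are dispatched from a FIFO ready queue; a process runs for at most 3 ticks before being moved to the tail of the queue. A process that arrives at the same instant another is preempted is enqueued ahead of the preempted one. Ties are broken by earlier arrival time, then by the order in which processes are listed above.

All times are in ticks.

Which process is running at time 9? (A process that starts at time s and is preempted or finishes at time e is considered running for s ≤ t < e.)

Gantt: | P3 0-3 | P1 3-6 | P2 6-7 | P0 7-10 | P3 10-11 | P0 11-14 |
Completion: P0=14  P1=6  P2=7  P3=11
Turnaround (C−A): P0=11  P1=5  P2=6  P3=11

P0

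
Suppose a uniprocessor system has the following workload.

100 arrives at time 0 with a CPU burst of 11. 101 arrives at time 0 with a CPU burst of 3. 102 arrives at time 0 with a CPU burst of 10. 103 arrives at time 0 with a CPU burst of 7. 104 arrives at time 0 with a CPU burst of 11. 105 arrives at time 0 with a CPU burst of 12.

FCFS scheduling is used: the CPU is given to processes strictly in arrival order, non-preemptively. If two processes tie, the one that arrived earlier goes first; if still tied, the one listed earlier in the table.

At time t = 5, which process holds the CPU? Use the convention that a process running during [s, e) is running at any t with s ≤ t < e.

100

Schedule: | 100 0-11 | 101 11-14 | 102 14-24 | 103 24-31 | 104 31-42 | 105 42-54 |
Completion: 100=11  101=14  102=24  103=31  104=42  105=54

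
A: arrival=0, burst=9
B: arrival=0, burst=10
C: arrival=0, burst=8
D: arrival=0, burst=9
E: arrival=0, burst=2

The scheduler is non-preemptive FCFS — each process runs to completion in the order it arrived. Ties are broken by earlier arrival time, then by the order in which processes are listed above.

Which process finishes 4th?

D

Schedule: | A 0-9 | B 9-19 | C 19-27 | D 27-36 | E 36-38 |
Completion: A=9  B=19  C=27  D=36  E=38
Finish order: A → B → C → D → E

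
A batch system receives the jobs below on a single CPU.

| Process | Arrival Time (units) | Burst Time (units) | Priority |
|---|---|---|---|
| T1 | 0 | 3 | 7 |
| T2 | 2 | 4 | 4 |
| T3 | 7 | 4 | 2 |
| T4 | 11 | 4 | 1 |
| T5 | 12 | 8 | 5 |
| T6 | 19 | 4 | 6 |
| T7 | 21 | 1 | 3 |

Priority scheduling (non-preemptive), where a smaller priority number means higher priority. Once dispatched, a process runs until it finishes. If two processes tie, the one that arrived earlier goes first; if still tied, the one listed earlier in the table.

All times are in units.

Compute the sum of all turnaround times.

Gantt: | T1 0-3 | T2 3-7 | T3 7-11 | T4 11-15 | T5 15-23 | T7 23-24 | T6 24-28 |
Completion: T1=3  T2=7  T3=11  T4=15  T5=23  T6=28  T7=24
Turnaround (C−A): T1=3  T2=5  T3=4  T4=4  T5=11  T6=9  T7=3
Turnaround = completion − arrival: T1=3, T2=5, T3=4, T4=4, T5=11, T6=9, T7=3
Total turnaround = 3 + 5 + 4 + 4 + 11 + 9 + 3 = 39

39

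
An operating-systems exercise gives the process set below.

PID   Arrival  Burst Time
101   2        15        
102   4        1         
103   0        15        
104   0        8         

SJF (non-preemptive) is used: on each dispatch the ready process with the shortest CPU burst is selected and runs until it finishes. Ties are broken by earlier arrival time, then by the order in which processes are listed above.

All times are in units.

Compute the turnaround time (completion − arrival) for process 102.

5

Gantt: | 104 0-8 | 102 8-9 | 103 9-24 | 101 24-39 |
Completion: 101=39  102=9  103=24  104=8
Turnaround(102) = completion − arrival = 9 − 4 = 5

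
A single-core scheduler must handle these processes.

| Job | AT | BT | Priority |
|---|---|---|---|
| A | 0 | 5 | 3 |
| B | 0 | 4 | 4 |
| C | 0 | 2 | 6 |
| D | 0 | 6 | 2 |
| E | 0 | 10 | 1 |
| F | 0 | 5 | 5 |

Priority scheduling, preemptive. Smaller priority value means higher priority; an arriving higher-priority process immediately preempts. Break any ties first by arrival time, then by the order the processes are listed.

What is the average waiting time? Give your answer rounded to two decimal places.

Timeline: | E 0-10 | D 10-16 | A 16-21 | B 21-25 | F 25-30 | C 30-32 |
Completion: A=21  B=25  C=32  D=16  E=10  F=30
Turnaround (C−A): A=21  B=25  C=32  D=16  E=10  F=30
Waiting times: A=16, B=21, C=30, D=10, E=0, F=25
Average waiting = (16+21+30+10+0+25) / 6 = 102/6 = 17.00

17.00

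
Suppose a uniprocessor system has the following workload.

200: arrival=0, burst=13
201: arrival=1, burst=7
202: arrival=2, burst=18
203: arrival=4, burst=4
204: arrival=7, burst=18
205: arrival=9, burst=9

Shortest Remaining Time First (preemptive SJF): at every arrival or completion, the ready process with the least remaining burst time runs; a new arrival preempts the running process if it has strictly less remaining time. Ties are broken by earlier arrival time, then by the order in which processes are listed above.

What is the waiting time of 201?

Schedule: | 200 0-1 | 201 1-8 | 203 8-12 | 205 12-21 | 200 21-33 | 202 33-51 | 204 51-69 |
Completion: 200=33  201=8  202=51  203=12  204=69  205=21
Waiting(201) = turnaround − burst = 7 − 7 = 0

0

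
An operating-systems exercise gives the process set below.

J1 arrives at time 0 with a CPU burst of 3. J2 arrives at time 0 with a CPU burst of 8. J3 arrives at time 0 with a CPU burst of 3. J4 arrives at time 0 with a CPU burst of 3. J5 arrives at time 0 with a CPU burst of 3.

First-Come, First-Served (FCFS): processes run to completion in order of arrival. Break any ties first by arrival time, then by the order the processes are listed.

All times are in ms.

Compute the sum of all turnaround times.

65

Timeline: | J1 0-3 | J2 3-11 | J3 11-14 | J4 14-17 | J5 17-20 |
Completion: J1=3  J2=11  J3=14  J4=17  J5=20
Turnaround (C−A): J1=3  J2=11  J3=14  J4=17  J5=20
Turnaround = completion − arrival: J1=3, J2=11, J3=14, J4=17, J5=20
Total turnaround = 3 + 11 + 14 + 17 + 20 = 65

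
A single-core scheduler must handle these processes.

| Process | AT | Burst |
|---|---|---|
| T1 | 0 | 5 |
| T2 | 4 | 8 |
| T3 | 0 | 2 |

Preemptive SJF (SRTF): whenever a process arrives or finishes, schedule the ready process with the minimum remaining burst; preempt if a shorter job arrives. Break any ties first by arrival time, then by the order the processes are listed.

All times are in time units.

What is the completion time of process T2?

15

Timeline: | T3 0-2 | T1 2-7 | T2 7-15 |
Completion: T1=7  T2=15  T3=2
Turnaround (C−A): T1=7  T2=11  T3=2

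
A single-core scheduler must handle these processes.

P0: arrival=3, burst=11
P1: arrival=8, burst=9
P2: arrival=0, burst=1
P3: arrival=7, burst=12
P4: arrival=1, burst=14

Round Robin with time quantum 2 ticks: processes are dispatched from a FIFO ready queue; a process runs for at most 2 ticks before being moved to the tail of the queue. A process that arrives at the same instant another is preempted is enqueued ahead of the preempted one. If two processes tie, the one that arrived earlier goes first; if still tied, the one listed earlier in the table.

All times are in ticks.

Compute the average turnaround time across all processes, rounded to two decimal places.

31.60

Timeline: | P2 0-1 | P4 1-3 | P0 3-5 | P4 5-7 | P0 7-9 | P3 9-11 | P4 11-13 | P1 13-15 | P0 15-17 | P3 17-19 | P4 19-21 | P1 21-23 | P0 23-25 | P3 25-27 | P4 27-29 | P1 29-31 | P0 31-33 | P3 33-35 | P4 35-37 | P1 37-39 | P0 39-40 | P3 40-42 | P4 42-44 | P1 44-45 | P3 45-47 |
Completion: P0=40  P1=45  P2=1  P3=47  P4=44
Turnaround (C−A): P0=37  P1=37  P2=1  P3=40  P4=43
Turnaround times: P0=37, P1=37, P2=1, P3=40, P4=43
Average turnaround = (37+37+1+40+43) / 5 = 158/5 = 31.60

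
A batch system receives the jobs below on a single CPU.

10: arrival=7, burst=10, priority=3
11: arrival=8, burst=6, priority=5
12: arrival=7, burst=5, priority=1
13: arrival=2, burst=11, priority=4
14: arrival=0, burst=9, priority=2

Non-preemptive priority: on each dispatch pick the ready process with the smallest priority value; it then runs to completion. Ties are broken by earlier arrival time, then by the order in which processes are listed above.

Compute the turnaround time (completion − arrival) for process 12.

Schedule: | 14 0-9 | 12 9-14 | 10 14-24 | 13 24-35 | 11 35-41 |
Completion: 10=24  11=41  12=14  13=35  14=9
Turnaround (C−A): 10=17  11=33  12=7  13=33  14=9
Turnaround(12) = completion − arrival = 14 − 7 = 7

7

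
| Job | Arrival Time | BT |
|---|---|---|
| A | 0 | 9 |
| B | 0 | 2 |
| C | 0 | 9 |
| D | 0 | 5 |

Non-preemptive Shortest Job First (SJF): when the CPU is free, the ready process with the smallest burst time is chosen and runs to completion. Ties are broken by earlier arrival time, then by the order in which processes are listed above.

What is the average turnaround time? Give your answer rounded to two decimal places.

Gantt: | B 0-2 | D 2-7 | A 7-16 | C 16-25 |
Completion: A=16  B=2  C=25  D=7
Turnaround (C−A): A=16  B=2  C=25  D=7
Turnaround times: A=16, B=2, C=25, D=7
Average turnaround = (16+2+25+7) / 4 = 50/4 = 12.50

12.50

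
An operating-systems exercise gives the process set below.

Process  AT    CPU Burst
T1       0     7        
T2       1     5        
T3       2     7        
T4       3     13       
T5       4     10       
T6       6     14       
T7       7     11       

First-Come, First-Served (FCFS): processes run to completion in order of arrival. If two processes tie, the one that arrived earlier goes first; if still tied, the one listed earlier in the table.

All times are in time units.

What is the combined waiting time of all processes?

Timeline: | T1 0-7 | T2 7-12 | T3 12-19 | T4 19-32 | T5 32-42 | T6 42-56 | T7 56-67 |
Completion: T1=7  T2=12  T3=19  T4=32  T5=42  T6=56  T7=67
Waiting = turnaround − burst: T1=0, T2=6, T3=10, T4=16, T5=28, T6=36, T7=49
Total waiting = 0 + 6 + 10 + 16 + 28 + 36 + 49 = 145

145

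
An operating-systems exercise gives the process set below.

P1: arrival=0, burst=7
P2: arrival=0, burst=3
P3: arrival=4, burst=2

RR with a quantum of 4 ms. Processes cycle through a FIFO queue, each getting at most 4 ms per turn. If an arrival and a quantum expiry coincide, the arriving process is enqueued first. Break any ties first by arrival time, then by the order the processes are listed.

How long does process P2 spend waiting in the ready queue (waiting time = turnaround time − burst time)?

4

Schedule: | P1 0-4 | P2 4-7 | P3 7-9 | P1 9-12 |
Completion: P1=12  P2=7  P3=9
Turnaround (C−A): P1=12  P2=7  P3=5
Waiting(P2) = turnaround − burst = 7 − 3 = 4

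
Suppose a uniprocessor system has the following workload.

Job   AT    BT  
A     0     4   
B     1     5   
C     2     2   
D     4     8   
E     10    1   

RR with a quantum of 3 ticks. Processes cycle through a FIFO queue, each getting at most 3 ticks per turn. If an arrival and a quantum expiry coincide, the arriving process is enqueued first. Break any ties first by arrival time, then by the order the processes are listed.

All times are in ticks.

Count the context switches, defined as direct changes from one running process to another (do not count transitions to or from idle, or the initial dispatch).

7

Timeline: | A 0-3 | B 3-6 | C 6-8 | A 8-9 | D 9-12 | B 12-14 | E 14-15 | D 15-20 |
Completion: A=9  B=14  C=8  D=20  E=15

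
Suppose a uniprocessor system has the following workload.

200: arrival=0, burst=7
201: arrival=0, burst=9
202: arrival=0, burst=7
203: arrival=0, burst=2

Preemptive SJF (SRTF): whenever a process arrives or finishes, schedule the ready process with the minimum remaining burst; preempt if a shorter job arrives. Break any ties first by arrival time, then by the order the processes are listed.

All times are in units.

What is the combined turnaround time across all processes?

Timeline: | 203 0-2 | 200 2-9 | 202 9-16 | 201 16-25 |
Completion: 200=9  201=25  202=16  203=2
Turnaround (C−A): 200=9  201=25  202=16  203=2
Turnaround = completion − arrival: 200=9, 201=25, 202=16, 203=2
Total turnaround = 9 + 25 + 16 + 2 = 52

52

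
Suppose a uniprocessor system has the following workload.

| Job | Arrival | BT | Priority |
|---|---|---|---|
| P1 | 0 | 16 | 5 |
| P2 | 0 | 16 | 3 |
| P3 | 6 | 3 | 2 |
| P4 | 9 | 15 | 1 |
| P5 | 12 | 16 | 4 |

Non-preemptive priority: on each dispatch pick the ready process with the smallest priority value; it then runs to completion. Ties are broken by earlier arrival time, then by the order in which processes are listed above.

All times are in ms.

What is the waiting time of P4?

Gantt: | P2 0-16 | P4 16-31 | P3 31-34 | P5 34-50 | P1 50-66 |
Completion: P1=66  P2=16  P3=34  P4=31  P5=50
Turnaround (C−A): P1=66  P2=16  P3=28  P4=22  P5=38
Waiting(P4) = turnaround − burst = 22 − 15 = 7

7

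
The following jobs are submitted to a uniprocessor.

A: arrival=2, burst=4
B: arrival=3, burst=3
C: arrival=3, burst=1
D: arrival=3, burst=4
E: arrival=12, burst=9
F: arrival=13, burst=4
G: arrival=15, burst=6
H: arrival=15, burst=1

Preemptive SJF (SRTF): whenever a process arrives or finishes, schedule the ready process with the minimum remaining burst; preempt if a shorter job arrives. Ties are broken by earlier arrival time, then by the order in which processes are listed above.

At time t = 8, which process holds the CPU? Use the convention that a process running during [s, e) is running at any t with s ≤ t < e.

B

Gantt: | idle 0-2 | A 2-3 | C 3-4 | A 4-7 | B 7-10 | D 10-14 | F 14-15 | H 15-16 | F 16-19 | G 19-25 | E 25-34 |
Completion: A=7  B=10  C=4  D=14  E=34  F=19  G=25  H=16
Turnaround (C−A): A=5  B=7  C=1  D=11  E=22  F=6  G=10  H=1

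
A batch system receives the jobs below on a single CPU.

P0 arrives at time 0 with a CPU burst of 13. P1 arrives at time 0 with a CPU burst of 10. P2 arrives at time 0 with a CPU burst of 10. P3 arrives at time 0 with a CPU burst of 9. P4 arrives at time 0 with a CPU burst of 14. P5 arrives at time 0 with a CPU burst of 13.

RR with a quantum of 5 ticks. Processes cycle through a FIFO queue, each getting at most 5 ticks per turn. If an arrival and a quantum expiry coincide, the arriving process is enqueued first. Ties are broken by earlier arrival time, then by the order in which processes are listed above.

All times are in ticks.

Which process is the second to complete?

P2

Timeline: | P0 0-5 | P1 5-10 | P2 10-15 | P3 15-20 | P4 20-25 | P5 25-30 | P0 30-35 | P1 35-40 | P2 40-45 | P3 45-49 | P4 49-54 | P5 54-59 | P0 59-62 | P4 62-66 | P5 66-69 |
Completion: P0=62  P1=40  P2=45  P3=49  P4=66  P5=69
Turnaround (C−A): P0=62  P1=40  P2=45  P3=49  P4=66  P5=69
Finish order: P1 → P2 → P3 → P0 → P4 → P5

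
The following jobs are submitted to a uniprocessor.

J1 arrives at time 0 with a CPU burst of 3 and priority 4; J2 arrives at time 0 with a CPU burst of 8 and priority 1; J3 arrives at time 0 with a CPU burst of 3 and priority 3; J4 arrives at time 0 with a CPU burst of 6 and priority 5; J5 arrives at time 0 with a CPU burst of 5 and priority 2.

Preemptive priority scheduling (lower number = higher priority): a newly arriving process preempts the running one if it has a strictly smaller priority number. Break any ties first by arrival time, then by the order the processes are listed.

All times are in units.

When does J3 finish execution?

16

Timeline: | J2 0-8 | J5 8-13 | J3 13-16 | J1 16-19 | J4 19-25 |
Completion: J1=19  J2=8  J3=16  J4=25  J5=13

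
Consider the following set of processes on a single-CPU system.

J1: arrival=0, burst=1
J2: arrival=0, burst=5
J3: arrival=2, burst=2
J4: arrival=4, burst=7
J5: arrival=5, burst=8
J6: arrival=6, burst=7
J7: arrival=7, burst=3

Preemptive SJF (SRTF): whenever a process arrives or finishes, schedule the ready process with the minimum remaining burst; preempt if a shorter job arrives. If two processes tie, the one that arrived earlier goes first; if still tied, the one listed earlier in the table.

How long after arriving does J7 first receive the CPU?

Gantt: | J1 0-1 | J2 1-2 | J3 2-4 | J2 4-8 | J7 8-11 | J4 11-18 | J6 18-25 | J5 25-33 |
Completion: J1=1  J2=8  J3=4  J4=18  J5=33  J6=25  J7=11
Response(J7) = first start − arrival = 8 − 7 = 1

1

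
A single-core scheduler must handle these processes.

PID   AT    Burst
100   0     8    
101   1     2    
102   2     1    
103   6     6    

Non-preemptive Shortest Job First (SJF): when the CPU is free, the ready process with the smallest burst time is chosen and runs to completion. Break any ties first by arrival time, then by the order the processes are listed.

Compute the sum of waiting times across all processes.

19

Gantt: | 100 0-8 | 102 8-9 | 101 9-11 | 103 11-17 |
Completion: 100=8  101=11  102=9  103=17
Turnaround (C−A): 100=8  101=10  102=7  103=11
Waiting = turnaround − burst: 100=0, 101=8, 102=6, 103=5
Total waiting = 0 + 8 + 6 + 5 = 19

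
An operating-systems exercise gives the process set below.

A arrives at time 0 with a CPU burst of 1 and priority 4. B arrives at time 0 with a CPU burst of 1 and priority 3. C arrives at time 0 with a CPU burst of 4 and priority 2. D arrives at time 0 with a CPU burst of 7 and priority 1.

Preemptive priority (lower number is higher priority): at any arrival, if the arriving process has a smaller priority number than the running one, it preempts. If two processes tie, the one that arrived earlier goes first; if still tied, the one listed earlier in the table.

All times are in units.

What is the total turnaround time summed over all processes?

Timeline: | D 0-7 | C 7-11 | B 11-12 | A 12-13 |
Completion: A=13  B=12  C=11  D=7
Turnaround = completion − arrival: A=13, B=12, C=11, D=7
Total turnaround = 13 + 12 + 11 + 7 = 43

43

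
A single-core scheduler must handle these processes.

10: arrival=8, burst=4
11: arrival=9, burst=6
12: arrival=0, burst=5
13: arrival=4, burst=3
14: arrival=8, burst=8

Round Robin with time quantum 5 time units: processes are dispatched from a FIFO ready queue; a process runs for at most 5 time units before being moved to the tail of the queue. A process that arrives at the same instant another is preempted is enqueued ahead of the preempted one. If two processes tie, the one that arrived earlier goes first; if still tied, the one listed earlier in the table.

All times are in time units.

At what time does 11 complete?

26

Gantt: | 12 0-5 | 13 5-8 | 10 8-12 | 14 12-17 | 11 17-22 | 14 22-25 | 11 25-26 |
Completion: 10=12  11=26  12=5  13=8  14=25
Turnaround (C−A): 10=4  11=17  12=5  13=4  14=17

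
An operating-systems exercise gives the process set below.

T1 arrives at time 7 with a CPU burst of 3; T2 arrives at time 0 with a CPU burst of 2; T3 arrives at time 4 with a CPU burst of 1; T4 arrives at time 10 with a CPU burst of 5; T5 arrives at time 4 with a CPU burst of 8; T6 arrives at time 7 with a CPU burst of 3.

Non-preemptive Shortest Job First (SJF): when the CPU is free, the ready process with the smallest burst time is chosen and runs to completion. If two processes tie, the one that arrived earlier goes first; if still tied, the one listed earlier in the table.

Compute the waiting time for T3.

Schedule: | T2 0-2 | idle 2-4 | T3 4-5 | T5 5-13 | T1 13-16 | T6 16-19 | T4 19-24 |
Completion: T1=16  T2=2  T3=5  T4=24  T5=13  T6=19
Turnaround (C−A): T1=9  T2=2  T3=1  T4=14  T5=9  T6=12
Waiting(T3) = turnaround − burst = 1 − 1 = 0

0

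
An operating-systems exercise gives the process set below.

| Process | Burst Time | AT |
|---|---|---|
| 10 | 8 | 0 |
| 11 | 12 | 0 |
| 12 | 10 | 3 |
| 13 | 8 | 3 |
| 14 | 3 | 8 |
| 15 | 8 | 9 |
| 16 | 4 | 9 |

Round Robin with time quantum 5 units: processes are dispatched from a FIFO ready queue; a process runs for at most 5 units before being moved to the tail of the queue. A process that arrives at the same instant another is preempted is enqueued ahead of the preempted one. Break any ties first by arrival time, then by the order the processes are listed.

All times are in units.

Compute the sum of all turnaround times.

Gantt: | 10 0-5 | 11 5-10 | 12 10-15 | 13 15-20 | 10 20-23 | 14 23-26 | 15 26-31 | 16 31-35 | 11 35-40 | 12 40-45 | 13 45-48 | 15 48-51 | 11 51-53 |
Completion: 10=23  11=53  12=45  13=48  14=26  15=51  16=35
Turnaround (C−A): 10=23  11=53  12=42  13=45  14=18  15=42  16=26
Turnaround = completion − arrival: 10=23, 11=53, 12=42, 13=45, 14=18, 15=42, 16=26
Total turnaround = 23 + 53 + 42 + 45 + 18 + 42 + 26 = 249

249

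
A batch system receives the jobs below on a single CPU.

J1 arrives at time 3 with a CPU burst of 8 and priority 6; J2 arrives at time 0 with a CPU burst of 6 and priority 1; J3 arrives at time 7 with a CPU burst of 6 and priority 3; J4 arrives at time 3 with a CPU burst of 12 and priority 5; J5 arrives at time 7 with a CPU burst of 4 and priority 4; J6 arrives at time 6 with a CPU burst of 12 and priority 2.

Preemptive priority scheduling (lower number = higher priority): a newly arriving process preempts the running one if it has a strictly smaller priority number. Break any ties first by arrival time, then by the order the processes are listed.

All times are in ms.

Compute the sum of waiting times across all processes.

90

Gantt: | J2 0-6 | J6 6-18 | J3 18-24 | J5 24-28 | J4 28-40 | J1 40-48 |
Completion: J1=48  J2=6  J3=24  J4=40  J5=28  J6=18
Waiting = turnaround − burst: J1=37, J2=0, J3=11, J4=25, J5=17, J6=0
Total waiting = 37 + 0 + 11 + 25 + 17 + 0 = 90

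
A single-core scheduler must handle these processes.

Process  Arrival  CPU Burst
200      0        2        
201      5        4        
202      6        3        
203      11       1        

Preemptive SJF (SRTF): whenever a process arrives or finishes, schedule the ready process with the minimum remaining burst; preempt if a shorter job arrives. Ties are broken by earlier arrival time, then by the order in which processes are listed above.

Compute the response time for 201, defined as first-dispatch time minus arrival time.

0

Schedule: | 200 0-2 | idle 2-5 | 201 5-9 | 202 9-12 | 203 12-13 |
Completion: 200=2  201=9  202=12  203=13
Turnaround (C−A): 200=2  201=4  202=6  203=2
Response(201) = first start − arrival = 5 − 5 = 0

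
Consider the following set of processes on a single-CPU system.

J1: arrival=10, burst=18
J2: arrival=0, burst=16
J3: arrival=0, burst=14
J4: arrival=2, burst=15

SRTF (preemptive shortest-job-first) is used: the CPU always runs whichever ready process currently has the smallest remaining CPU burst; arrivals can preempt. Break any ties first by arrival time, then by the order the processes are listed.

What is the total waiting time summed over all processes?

76

Schedule: | J3 0-14 | J4 14-29 | J2 29-45 | J1 45-63 |
Completion: J1=63  J2=45  J3=14  J4=29
Turnaround (C−A): J1=53  J2=45  J3=14  J4=27
Waiting = turnaround − burst: J1=35, J2=29, J3=0, J4=12
Total waiting = 35 + 29 + 0 + 12 = 76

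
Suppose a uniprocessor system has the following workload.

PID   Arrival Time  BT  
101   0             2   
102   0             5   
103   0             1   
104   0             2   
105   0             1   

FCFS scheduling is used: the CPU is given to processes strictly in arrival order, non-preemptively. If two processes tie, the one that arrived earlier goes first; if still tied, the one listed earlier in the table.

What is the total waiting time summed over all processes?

27

Gantt: | 101 0-2 | 102 2-7 | 103 7-8 | 104 8-10 | 105 10-11 |
Completion: 101=2  102=7  103=8  104=10  105=11
Turnaround (C−A): 101=2  102=7  103=8  104=10  105=11
Waiting = turnaround − burst: 101=0, 102=2, 103=7, 104=8, 105=10
Total waiting = 0 + 2 + 7 + 8 + 10 = 27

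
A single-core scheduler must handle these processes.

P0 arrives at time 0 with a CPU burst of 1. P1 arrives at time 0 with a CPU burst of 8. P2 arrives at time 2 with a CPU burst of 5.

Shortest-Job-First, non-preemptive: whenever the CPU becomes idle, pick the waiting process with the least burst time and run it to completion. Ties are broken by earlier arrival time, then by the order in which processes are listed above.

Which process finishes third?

Timeline: | P0 0-1 | P1 1-9 | P2 9-14 |
Completion: P0=1  P1=9  P2=14
Turnaround (C−A): P0=1  P1=9  P2=12
Finish order: P0 → P1 → P2

P2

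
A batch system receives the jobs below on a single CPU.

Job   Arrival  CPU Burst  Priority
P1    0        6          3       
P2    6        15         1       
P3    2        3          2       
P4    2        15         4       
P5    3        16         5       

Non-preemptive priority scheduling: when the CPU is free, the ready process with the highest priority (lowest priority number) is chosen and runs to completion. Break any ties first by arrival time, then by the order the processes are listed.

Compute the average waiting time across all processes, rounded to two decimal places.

Gantt: | P1 0-6 | P2 6-21 | P3 21-24 | P4 24-39 | P5 39-55 |
Completion: P1=6  P2=21  P3=24  P4=39  P5=55
Turnaround (C−A): P1=6  P2=15  P3=22  P4=37  P5=52
Waiting times: P1=0, P2=0, P3=19, P4=22, P5=36
Average waiting = (0+0+19+22+36) / 5 = 77/5 = 15.40

15.40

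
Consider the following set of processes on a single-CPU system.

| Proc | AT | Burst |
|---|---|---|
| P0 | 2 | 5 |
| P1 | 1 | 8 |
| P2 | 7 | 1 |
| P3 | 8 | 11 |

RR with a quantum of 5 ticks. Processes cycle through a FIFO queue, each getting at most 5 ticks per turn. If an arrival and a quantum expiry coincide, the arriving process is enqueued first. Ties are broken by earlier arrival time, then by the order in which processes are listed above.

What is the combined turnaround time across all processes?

48

Timeline: | idle 0-1 | P1 1-6 | P0 6-11 | P1 11-14 | P2 14-15 | P3 15-26 |
Completion: P0=11  P1=14  P2=15  P3=26
Turnaround (C−A): P0=9  P1=13  P2=8  P3=18
Turnaround = completion − arrival: P0=9, P1=13, P2=8, P3=18
Total turnaround = 9 + 13 + 8 + 18 = 48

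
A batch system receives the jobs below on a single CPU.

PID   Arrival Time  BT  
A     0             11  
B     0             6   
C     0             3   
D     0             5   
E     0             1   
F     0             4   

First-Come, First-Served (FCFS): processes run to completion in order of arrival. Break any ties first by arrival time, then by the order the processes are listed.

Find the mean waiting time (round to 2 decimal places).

Gantt: | A 0-11 | B 11-17 | C 17-20 | D 20-25 | E 25-26 | F 26-30 |
Completion: A=11  B=17  C=20  D=25  E=26  F=30
Waiting times: A=0, B=11, C=17, D=20, E=25, F=26
Average waiting = (0+11+17+20+25+26) / 6 = 99/6 = 16.50

16.50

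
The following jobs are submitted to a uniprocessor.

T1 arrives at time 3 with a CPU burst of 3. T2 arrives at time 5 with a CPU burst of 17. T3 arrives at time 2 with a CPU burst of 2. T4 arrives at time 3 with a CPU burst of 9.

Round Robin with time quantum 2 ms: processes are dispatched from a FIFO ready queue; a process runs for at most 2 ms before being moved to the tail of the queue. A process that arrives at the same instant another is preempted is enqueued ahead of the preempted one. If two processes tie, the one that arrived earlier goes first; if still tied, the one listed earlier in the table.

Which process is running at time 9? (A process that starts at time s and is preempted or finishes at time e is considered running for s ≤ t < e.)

T2

Timeline: | idle 0-2 | T3 2-4 | T1 4-6 | T4 6-8 | T2 8-10 | T1 10-11 | T4 11-13 | T2 13-15 | T4 15-17 | T2 17-19 | T4 19-21 | T2 21-23 | T4 23-24 | T2 24-33 |
Completion: T1=11  T2=33  T3=4  T4=24
Turnaround (C−A): T1=8  T2=28  T3=2  T4=21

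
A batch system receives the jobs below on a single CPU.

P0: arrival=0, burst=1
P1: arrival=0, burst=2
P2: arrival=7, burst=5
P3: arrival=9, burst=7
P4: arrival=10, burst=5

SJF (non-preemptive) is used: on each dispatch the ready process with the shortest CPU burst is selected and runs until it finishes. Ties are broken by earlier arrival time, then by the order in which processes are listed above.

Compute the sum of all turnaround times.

Gantt: | P0 0-1 | P1 1-3 | idle 3-7 | P2 7-12 | P4 12-17 | P3 17-24 |
Completion: P0=1  P1=3  P2=12  P3=24  P4=17
Turnaround = completion − arrival: P0=1, P1=3, P2=5, P3=15, P4=7
Total turnaround = 1 + 3 + 5 + 15 + 7 = 31

31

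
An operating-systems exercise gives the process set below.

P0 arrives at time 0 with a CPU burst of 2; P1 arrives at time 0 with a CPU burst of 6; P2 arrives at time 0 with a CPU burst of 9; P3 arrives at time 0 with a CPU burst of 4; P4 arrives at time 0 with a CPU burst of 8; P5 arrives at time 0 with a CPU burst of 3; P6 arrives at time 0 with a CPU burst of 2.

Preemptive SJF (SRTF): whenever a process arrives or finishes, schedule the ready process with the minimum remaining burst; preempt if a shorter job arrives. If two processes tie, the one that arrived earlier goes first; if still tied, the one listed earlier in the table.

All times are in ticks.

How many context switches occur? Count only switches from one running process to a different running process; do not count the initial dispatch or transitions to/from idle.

Gantt: | P0 0-2 | P6 2-4 | P5 4-7 | P3 7-11 | P1 11-17 | P4 17-25 | P2 25-34 |
Completion: P0=2  P1=17  P2=34  P3=11  P4=25  P5=7  P6=4
Turnaround (C−A): P0=2  P1=17  P2=34  P3=11  P4=25  P5=7  P6=4

6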